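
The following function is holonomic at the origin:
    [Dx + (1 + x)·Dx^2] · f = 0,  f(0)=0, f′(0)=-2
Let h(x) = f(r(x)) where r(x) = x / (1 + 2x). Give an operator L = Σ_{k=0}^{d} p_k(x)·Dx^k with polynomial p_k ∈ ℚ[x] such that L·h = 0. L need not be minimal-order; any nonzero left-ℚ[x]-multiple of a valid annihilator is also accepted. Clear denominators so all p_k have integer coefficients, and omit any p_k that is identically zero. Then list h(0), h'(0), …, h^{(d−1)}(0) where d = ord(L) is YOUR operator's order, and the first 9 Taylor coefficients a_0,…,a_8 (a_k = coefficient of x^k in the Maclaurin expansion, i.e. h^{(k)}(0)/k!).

f: a_k = 0, -2, 1, -2/3, 1/2, -2/5, 1/3, -2/7, 1/4, …
Substitute x→r, Dx→(1/r')Dx; clear ⇒ L₀.
L = (5 + 12·x)·Dx + (1 + 5·x + 6·x^2)·Dx^2  (order 2).
h: a_k = 0, -2, 5, -38/3, 65/2, -422/5, 665/3, -4118/7, 6305/4, …
ICs: h(0) = 0, h′(0) = -2.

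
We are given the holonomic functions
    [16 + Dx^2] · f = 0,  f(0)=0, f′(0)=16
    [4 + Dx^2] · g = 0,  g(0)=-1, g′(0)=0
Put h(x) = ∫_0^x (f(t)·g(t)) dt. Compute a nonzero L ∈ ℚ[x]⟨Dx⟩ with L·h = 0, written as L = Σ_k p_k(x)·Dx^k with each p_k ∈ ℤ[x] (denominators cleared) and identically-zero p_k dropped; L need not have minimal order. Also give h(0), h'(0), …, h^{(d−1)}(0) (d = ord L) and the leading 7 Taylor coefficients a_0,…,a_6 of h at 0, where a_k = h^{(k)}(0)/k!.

L = 144·Dx + 40·Dx^3 + Dx^5  (order 5).
h: a_k = 0, 0, -8, 0, 56/3, 0, -976/45, …
ICs: h(0) = 0, h′(0) = 0, h′′(0) = -16, h′′′(0) = 0, h′′′′(0) = 448.

f: a_k = 0, 16, 0, -128/3, 0, 512/15, 0, …
g: a_k = -1, 0, 2, 0, -2/3, 0, 4/45, …
h₀=f·g: eliminate ⇒ L₀, order ≤ 2·2.
∫: right-multiply L₀ by Dx.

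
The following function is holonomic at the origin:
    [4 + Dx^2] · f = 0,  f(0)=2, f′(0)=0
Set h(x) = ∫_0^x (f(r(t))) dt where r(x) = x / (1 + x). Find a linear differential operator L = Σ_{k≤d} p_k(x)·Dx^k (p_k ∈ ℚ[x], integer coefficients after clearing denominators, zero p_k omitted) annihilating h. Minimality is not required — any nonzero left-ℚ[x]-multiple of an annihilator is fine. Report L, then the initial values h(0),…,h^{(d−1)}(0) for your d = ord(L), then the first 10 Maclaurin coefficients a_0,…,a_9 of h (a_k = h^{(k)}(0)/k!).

f: a_k = 2, 0, -4, 0, 4/3, 0, -8/45, 0, 4/315, 0, …
Change of var in L_f (x↦r) gives L₀.
h=∫₀ˣh₀: take L = L₀·Dx.
L = 4·Dx + (2 + 6·x + 6·x^2 + 2·x^3)·Dx^2 + (1 + 4·x + 6·x^2 + 4·x^3 + x^4)·Dx^3  (order 3).
h: a_k = 0, 2, 0, -4/3, 2, -32/15, 16/9, -44/45, -1/5, 4708/2835, …
ICs: h(0) = 0, h′(0) = 2, h′′(0) = 0.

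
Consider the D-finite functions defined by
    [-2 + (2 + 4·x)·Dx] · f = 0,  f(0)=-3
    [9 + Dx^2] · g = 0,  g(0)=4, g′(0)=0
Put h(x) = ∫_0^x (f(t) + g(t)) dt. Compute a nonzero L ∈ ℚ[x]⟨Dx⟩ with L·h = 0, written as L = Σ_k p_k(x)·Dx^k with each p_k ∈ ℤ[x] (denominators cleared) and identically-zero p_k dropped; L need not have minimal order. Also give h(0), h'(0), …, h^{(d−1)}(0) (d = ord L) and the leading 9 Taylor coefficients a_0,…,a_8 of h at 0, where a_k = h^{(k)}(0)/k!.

L = (-27 - 81·x - 81·x^2)·Dx + (18 + 117·x + 243·x^2 + 162·x^3)·Dx^2 + (-3 - 9·x - 9·x^2)·Dx^3 + (2 + 13·x + 27·x^2 + 18·x^3)·Dx^4  (order 4).
h: a_k = 0, 1, -3/2, -11/2, -3/8, 123/40, -7/16, -9/560, -99/128, …
ICs: h(0) = 0, h′(0) = 1, h′′(0) = -3, h′′′(0) = -33.

f: a_k = -3, -3, 3/2, -3/2, 15/8, -21/8, 63/16, -99/16, 1287/128, …
g: a_k = 4, 0, -18, 0, 27/2, 0, -81/20, 0, 729/1120, …
Sum ⇒ L₀ = lclm(L_f,L_g) in ℚ(x)⟨Dx⟩.
h=∫₀ˣh₀: take L = L₀·Dx.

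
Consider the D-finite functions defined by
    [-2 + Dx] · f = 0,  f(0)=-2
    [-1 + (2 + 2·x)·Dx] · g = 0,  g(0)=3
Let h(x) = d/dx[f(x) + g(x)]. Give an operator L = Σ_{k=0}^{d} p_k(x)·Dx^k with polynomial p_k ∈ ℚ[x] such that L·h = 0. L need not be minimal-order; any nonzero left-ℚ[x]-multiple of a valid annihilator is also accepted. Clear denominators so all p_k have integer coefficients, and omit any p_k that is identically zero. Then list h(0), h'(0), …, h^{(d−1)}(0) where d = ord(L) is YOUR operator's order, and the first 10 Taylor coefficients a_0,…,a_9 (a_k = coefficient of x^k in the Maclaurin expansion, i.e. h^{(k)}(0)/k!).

f: a_k = -2, -4, -4, -8/3, -4/3, -8/15, -8/45, -16/315, -4/315, -8/2835, …
g: a_k = 3, 3/2, -3/8, 3/16, -15/128, 21/256, -63/1024, 99/2048, -1287/32768, 2145/65536, …
Weyl lclm of L_f,L_g ⇒ L₀ (ord ≤ 2).
h₀' ⇒ L via d/dx closure of L₀.
L = (-14 - 8·x) + (-13 - 32·x - 16·x^2)·Dx + (10 + 18·x + 8·x^2)·Dx^2  (order 2).
h: a_k = -5/2, -35/4, -119/16, -557/96, -1733/768, -11027/7680, -1583/92160, -536477/1290240, 5556787/20643840, -105475427/371589120, …
ICs: h(0) = -5/2, h′(0) = -35/4.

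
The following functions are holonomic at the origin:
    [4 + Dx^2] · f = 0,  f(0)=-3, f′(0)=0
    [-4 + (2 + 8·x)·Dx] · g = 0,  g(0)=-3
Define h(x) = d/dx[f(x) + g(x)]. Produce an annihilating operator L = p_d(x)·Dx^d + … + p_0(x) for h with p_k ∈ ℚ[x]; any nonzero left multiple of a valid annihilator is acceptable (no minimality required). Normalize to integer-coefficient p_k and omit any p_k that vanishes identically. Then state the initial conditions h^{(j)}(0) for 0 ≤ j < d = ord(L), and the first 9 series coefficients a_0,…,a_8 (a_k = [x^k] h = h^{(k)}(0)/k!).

L = (-32 - 16·x - 32·x^2) + (-4 - 24·x - 48·x^2 - 64·x^3)·Dx + (-8 - 4·x - 8·x^2)·Dx^2 + (-1 - 6·x - 12·x^2 - 16·x^3)·Dx^3  (order 3).
h: a_k = -6, 24, -36, 112, -420, 7568/5, -5544, 2162144/105, -77220, …
ICs: h(0) = -6, h′(0) = 24, h′′(0) = -72.

f: a_k = -3, 0, 6, 0, -2, 0, 4/15, 0, -2/105, …
g: a_k = -3, -6, 6, -12, 30, -84, 252, -792, 2574, …
L₀ := lclm(L_f,L_g); ord L₀ ≤ 2+1.
Differentiate: ansatz ord ≤ ord L₀ ⇒ L.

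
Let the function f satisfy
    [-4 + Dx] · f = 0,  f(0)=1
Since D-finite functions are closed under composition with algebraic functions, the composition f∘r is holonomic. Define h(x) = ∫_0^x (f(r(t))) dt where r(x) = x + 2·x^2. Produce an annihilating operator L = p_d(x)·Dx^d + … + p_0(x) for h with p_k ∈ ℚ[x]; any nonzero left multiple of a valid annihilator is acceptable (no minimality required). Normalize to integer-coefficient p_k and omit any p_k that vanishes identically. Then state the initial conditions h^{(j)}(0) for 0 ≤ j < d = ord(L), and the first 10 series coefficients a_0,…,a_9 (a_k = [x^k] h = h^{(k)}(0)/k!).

L = (-4 - 16·x)·Dx + Dx^2  (order 2).
h: a_k = 0, 1, 2, 16/3, 32/3, 64/3, 1664/45, 19456/315, 29696/315, 391168/2835, …
ICs: h(0) = 0, h′(0) = 1.

f: a_k = 1, 4, 8, 32/3, 32/3, 128/15, 256/45, 1024/315, 512/315, 2048/2835, …
f∘r: x↦r, Dx↦Dx/r' in L_f ⇒ L₀.
Integrate: L := L₀·Dx.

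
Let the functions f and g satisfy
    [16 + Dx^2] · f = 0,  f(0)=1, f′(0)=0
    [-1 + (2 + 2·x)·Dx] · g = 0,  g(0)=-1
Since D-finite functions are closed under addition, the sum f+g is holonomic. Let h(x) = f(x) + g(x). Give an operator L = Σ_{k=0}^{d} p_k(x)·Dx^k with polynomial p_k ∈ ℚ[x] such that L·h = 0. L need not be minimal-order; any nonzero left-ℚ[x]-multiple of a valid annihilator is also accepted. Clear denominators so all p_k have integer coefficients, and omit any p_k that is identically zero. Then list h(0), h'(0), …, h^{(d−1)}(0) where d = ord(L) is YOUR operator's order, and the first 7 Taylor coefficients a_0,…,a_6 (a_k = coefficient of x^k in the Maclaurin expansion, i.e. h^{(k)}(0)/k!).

L = (-1072 - 2048·x - 1024·x^2) + (2016 + 6112·x + 6144·x^2 + 2048·x^3)·Dx + (-67 - 128·x - 64·x^2)·Dx^2 + (126 + 382·x + 384·x^2 + 128·x^3)·Dx^3  (order 3).
h: a_k = 0, -1/2, -63/8, -1/16, 4111/384, -7/256, -261199/46080, …
ICs: h(0) = 0, h′(0) = -1/2, h′′(0) = -63/4.

f: a_k = 1, 0, -8, 0, 32/3, 0, -256/45, …
g: a_k = -1, -1/2, 1/8, -1/16, 5/128, -7/256, 21/1024, …
h₀=f+g: left-lcm gives L₀, ord ≤ 3.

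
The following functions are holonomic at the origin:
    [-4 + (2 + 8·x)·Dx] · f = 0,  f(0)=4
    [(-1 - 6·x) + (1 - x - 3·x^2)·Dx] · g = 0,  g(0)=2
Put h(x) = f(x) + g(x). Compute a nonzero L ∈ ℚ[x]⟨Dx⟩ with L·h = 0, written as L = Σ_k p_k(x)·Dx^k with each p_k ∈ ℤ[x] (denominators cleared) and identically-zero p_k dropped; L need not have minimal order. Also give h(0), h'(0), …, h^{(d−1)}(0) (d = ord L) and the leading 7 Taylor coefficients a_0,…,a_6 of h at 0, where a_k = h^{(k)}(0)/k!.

f: a_k = 4, 8, -8, 16, -40, 112, -336, …
g: a_k = 2, 2, 8, 14, 38, 80, 194, …
f+g: L₀ = lclm(L_f,L_g), ord ≤ 1+1.
L = (20 + 120·x + 216·x^2 + 360·x^3) + (-12 - 74·x - 306·x^2 - 744·x^3 - 900·x^4)·Dx + (-1 + 9·x + 73·x^2 + 18·x^3 - 354·x^4 - 360·x^5)·Dx^2  (order 2).
h: a_k = 6, 10, 0, 30, -2, 192, -142, …
ICs: h(0) = 6, h′(0) = 10.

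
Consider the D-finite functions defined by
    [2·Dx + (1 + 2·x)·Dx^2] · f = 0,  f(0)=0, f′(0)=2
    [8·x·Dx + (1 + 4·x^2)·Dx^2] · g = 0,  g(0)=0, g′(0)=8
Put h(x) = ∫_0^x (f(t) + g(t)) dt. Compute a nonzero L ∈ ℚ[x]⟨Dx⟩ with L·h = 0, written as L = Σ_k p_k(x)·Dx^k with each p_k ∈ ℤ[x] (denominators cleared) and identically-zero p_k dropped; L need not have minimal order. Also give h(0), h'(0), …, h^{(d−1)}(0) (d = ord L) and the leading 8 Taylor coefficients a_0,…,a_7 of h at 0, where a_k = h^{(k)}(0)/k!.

f: a_k = 0, 2, -2, 8/3, -4, 32/5, -32/3, 128/7, …
g: a_k = 0, 8, 0, -32/3, 0, 128/5, 0, -512/7, …
h₀=f+g: left-lcm gives L₀, ord ≤ 4.
h=∫h₀ ⇒ L = L₀·Dx.
L = (-8 - 48·x + 96·x^2 + 64·x^3)·Dx^2 + (-8 - 16·x + 192·x^3 + 128·x^4)·Dx^3 + (-1 + 2·x + 8·x^2 + 16·x^3 + 48·x^4 + 32·x^5)·Dx^4  (order 4).
h: a_k = 0, 0, 5, -2/3, -2, -4/5, 16/3, -32/21, …
ICs: h(0) = 0, h′(0) = 0, h′′(0) = 10, h′′′(0) = -4.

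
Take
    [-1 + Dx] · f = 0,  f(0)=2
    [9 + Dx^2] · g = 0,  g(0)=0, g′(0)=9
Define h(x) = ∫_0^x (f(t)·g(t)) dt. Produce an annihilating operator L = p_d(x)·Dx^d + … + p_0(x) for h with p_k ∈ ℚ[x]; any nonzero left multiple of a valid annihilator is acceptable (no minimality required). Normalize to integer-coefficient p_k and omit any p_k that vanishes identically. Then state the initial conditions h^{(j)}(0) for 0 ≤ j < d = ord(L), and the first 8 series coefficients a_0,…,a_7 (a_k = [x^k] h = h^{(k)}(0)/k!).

L = 10·Dx - 2·Dx^2 + Dx^3  (order 3).
h: a_k = 0, 0, 9, 6, -9/2, -24/5, -1/10, 39/35, …
ICs: h(0) = 0, h′(0) = 0, h′′(0) = 18.

f: a_k = 2, 2, 1, 1/3, 1/12, 1/60, 1/360, 1/2520, …
g: a_k = 0, 9, 0, -27/2, 0, 243/40, 0, -729/560, …
h₀=f·g: eliminate ⇒ L₀, order ≤ 1·2.
∫: right-multiply L₀ by Dx.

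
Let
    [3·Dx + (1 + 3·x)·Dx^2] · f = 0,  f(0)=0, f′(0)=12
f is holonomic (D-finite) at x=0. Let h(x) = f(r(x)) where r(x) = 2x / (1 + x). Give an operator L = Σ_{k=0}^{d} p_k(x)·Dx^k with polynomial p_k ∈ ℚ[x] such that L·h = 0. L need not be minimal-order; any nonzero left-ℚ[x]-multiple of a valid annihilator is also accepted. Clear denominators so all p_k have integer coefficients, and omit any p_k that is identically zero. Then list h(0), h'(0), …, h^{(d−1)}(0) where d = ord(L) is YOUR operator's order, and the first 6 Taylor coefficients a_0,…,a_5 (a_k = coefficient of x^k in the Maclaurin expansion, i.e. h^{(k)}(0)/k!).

f: a_k = 0, 12, -18, 36, -81, 972/5, …
Substitute x→r, Dx→(1/r')Dx; clear ⇒ L₀.
L = (8 + 14·x)·Dx + (1 + 8·x + 7·x^2)·Dx^2  (order 2).
h: a_k = 0, 24, -96, 456, -2400, 67224/5, …
ICs: h(0) = 0, h′(0) = 24.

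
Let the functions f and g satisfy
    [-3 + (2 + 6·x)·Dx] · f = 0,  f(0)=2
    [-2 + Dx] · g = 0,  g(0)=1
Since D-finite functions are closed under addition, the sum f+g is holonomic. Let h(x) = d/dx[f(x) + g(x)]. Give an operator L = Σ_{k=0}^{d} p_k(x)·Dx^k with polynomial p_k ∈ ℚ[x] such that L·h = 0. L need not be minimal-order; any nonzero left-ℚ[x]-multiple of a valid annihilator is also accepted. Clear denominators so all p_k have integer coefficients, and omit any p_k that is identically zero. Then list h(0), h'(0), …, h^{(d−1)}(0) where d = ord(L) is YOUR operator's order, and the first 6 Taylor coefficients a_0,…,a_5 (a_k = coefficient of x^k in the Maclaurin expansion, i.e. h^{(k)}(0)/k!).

f: a_k = 2, 3, -9/4, 27/8, -405/64, 1701/128, …
g: a_k = 1, 2, 2, 4/3, 2/3, 4/15, …
L₀ := lclm(L_f,L_g); ord L₀ ≤ 1+1.
Derive L from L₀ (diff closure).
L = (-78 - 72·x) + (11 - 96·x - 144·x^2)·Dx + (14 + 66·x + 72·x^2)·Dx^2  (order 2).
h: a_k = 5, -1/2, 113/8, -1087/48, 26027/384, -686857/3840, …
ICs: h(0) = 5, h′(0) = -1/2.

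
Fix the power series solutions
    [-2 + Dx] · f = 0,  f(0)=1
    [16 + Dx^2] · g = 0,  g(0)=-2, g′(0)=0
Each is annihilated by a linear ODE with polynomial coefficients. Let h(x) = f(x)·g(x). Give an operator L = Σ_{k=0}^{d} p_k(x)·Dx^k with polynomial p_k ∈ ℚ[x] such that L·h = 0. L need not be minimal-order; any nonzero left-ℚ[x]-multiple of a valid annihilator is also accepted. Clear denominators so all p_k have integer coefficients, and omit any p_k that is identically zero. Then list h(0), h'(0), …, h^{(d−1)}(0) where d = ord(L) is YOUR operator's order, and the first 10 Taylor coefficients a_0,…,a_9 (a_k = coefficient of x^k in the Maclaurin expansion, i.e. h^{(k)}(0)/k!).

f: a_k = 1, 2, 2, 4/3, 2/3, 4/15, 4/45, 8/315, 2/315, 4/2835, …
g: a_k = -2, 0, 16, 0, -64/3, 0, 512/45, 0, -1024/315, 0, …
f·g: L₀ = L_f ⊗_s L_g, ord ≤ 1·2.
L = 20 - 4·Dx + Dx^2  (order 2).
h: a_k = -2, -4, 12, 88/3, 28/3, -328/15, -104/5, -464/315, 2108/315, 9592/2835, …
ICs: h(0) = -2, h′(0) = -4.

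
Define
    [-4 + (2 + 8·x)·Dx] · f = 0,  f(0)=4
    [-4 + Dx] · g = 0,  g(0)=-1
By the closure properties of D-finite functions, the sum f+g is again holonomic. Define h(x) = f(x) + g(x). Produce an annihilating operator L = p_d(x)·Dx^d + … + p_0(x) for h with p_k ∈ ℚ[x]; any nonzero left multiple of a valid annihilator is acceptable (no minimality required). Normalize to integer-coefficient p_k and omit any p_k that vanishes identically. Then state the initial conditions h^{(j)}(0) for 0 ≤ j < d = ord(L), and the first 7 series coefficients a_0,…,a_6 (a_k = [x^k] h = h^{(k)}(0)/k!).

L = (24 + 64·x) + (-10 - 64·x - 128·x^2)·Dx + (1 + 12·x + 32·x^2)·Dx^2  (order 2).
h: a_k = 3, 4, -16, 16/3, -152/3, 1552/15, -15376/45, …
ICs: h(0) = 3, h′(0) = 4.

f: a_k = 4, 8, -8, 16, -40, 112, -336, …
g: a_k = -1, -4, -8, -32/3, -32/3, -128/15, -256/45, …
Sum ⇒ L₀ = lclm(L_f,L_g) in ℚ(x)⟨Dx⟩.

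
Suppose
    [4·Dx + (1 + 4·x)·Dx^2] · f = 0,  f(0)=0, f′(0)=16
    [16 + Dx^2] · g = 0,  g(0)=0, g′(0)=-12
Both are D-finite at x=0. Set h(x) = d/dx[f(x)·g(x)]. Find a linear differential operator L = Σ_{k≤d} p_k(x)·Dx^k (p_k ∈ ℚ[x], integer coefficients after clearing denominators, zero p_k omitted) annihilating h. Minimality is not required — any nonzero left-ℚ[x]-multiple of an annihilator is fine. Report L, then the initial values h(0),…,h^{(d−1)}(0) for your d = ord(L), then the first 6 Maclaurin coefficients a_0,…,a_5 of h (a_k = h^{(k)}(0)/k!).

f: a_k = 0, 16, -32, 256/3, -256, 4096/5, …
g: a_k = 0, -12, 0, 32, 0, -128/5, …
f·g: L₀ = L_f ⊗_s L_g, ord ≤ 2·2.
Differentiate: ansatz ord ≤ ord L₀ ⇒ L.
L = (-6400 - 45056·x - 172032·x^2 + 196608·x^3 + 2818048·x^4 + 6291456·x^5 + 4194304·x^6) + (-1536 - 8192·x + 20480·x^2 + 245760·x^3 + 655360·x^4 + 524288·x^5)·Dx + (-448 - 2816·x - 3584·x^2 + 73728·x^3 + 401408·x^4 + 786432·x^5 + 524288·x^6)·Dx^2 + (-96 - 512·x + 1280·x^2 + 15360·x^3 + 40960·x^4 + 32768·x^5)·Dx^3 + (-3 + 448·x^2 + 3840·x^3 + 14080·x^4 + 24576·x^5 + 16384·x^6)·Dx^4  (order 4).
h: a_k = 0, -384, 1152, -2048, 10240, -45056, …
ICs: h(0) = 0, h′(0) = -384, h′′(0) = 2304, h′′′(0) = -12288.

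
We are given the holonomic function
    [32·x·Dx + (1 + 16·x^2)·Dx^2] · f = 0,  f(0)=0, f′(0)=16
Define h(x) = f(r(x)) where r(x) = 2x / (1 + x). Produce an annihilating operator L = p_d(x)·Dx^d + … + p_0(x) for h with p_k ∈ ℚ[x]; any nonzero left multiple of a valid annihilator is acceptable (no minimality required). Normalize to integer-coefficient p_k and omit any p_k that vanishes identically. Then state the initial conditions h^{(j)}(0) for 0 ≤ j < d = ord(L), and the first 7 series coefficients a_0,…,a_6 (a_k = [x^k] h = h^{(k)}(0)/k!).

f: a_k = 0, 16, 0, -256/3, 0, 4096/5, 0, …
L₀ from L_f via x↦r, Dx↦r'^{-1}Dx.
L = (2 + 130·x)·Dx + (1 + 2·x + 65·x^2)·Dx^2  (order 2).
h: a_k = 0, 32, -32, -1952/3, 2016, 110752/5, -372832/3, …
ICs: h(0) = 0, h′(0) = 32.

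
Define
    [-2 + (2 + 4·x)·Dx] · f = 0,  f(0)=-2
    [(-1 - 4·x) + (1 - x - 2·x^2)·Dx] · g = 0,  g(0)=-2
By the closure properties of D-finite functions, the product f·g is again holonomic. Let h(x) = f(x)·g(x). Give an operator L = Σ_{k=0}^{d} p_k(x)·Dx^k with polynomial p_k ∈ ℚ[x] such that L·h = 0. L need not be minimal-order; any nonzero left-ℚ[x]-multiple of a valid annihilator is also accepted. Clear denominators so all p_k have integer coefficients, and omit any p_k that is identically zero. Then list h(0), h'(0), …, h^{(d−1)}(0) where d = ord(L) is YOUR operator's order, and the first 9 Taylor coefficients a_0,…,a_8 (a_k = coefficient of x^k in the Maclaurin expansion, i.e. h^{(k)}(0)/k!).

L = (2 + 5·x + 6·x^2) + (-1 - x + 4·x^2 + 4·x^3)·Dx  (order 1).
h: a_k = 4, 8, 14, 32, 115/2, 125, 939/4, 493, 30371/32, …
ICs: h(0) = 4.

f: a_k = -2, -2, 1, -1, 5/4, -7/4, 21/8, -33/8, 429/64, …
g: a_k = -2, -2, -6, -10, -22, -42, -86, -170, -342, …
Sym-product of L_f,L_g gives L₀ (≤ ord 1).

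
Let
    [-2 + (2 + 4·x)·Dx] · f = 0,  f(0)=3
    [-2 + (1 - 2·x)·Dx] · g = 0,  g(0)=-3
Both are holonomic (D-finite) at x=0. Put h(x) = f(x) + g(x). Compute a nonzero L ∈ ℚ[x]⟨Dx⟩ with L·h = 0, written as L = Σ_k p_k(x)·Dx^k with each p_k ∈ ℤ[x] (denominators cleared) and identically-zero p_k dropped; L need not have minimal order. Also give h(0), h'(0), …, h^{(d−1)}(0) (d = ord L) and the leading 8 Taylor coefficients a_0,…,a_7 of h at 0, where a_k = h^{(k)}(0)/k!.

L = (10 + 12·x) + (-9 - 28·x - 36·x^2)·Dx + (1 + 6·x - 4·x^2 - 24·x^3)·Dx^2  (order 2).
h: a_k = 0, -3, -27/2, -45/2, -399/8, -747/8, -3135/16, -6045/16, …
ICs: h(0) = 0, h′(0) = -3.

f: a_k = 3, 3, -3/2, 3/2, -15/8, 21/8, -63/16, 99/16, …
g: a_k = -3, -6, -12, -24, -48, -96, -192, -384, …
h₀=f+g: left-lcm gives L₀, ord ≤ 2.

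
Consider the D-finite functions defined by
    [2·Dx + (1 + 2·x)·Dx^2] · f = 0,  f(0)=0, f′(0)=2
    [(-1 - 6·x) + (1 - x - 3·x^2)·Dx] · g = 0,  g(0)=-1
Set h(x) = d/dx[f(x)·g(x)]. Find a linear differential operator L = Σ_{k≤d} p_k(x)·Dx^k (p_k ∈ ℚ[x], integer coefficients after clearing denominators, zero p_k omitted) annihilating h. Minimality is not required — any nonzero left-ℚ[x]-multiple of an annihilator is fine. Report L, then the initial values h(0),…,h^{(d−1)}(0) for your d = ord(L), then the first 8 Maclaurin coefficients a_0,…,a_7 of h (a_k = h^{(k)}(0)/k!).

L = (26 + 108·x + 162·x^2) + (2 + 28·x + 117·x^2 + 126·x^3)·Dx + (-1 - 4·x + 2·x^2 + 21·x^3 + 18·x^4)·Dx^2  (order 2).
h: a_k = -2, 0, -26, -56/3, -556/3, -1212/5, -5946/5, -72544/35, …
ICs: h(0) = -2, h′(0) = 0.

f: a_k = 0, 2, -2, 8/3, -4, 32/5, -32/3, 128/7, …
g: a_k = -1, -1, -4, -7, -19, -40, -97, -217, …
L₀ := L_f ⊗_s L_g (sym. prod.), ord ≤ 2.
Derive L from L₀ (diff closure).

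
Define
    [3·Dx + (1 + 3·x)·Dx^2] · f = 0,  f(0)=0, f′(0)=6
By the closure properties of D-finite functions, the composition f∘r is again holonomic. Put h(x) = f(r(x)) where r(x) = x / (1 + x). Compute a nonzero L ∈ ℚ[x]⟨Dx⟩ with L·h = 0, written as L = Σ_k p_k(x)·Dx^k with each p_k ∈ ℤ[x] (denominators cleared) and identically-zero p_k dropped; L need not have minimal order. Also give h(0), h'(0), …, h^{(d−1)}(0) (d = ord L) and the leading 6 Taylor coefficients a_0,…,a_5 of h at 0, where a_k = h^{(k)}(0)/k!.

L = (5 + 8·x)·Dx + (1 + 5·x + 4·x^2)·Dx^2  (order 2).
h: a_k = 0, 6, -15, 42, -255/2, 2046/5, …
ICs: h(0) = 0, h′(0) = 6.

f: a_k = 0, 6, -9, 18, -81/2, 486/5, …
L₀ from L_f via x↦r, Dx↦r'^{-1}Dx.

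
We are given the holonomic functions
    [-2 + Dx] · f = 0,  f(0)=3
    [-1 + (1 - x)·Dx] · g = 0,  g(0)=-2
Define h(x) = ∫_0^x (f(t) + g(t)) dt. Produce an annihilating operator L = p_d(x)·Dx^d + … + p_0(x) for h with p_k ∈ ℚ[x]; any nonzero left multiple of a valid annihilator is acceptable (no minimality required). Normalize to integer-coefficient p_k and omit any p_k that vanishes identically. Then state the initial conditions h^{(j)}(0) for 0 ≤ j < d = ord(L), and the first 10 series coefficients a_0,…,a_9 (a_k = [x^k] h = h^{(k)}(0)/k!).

L = 4·x·Dx + (2 - 8·x + 4·x^2)·Dx^2 + (-1 + 3·x - 2·x^2)·Dx^3  (order 3).
h: a_k = 0, 1, 2, 4/3, 1/2, 0, -1/5, -26/105, -101/420, -208/945, …
ICs: h(0) = 0, h′(0) = 1, h′′(0) = 4.

f: a_k = 3, 6, 6, 4, 2, 4/5, 4/15, 8/105, 2/105, 4/945, …
g: a_k = -2, -2, -2, -2, -2, -2, -2, -2, -2, -2, …
f+g: L₀ = lclm(L_f,L_g), ord ≤ 1+1.
h=∫h₀ ⇒ L = L₀·Dx.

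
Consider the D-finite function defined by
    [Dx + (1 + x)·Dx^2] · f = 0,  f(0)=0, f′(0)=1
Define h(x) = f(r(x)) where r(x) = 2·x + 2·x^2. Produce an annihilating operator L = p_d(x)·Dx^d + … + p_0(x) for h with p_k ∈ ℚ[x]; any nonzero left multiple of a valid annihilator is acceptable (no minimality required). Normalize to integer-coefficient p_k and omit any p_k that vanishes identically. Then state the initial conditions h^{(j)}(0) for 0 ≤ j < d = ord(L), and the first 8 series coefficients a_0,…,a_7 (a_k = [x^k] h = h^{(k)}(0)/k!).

f: a_k = 0, 1, -1/2, 1/3, -1/4, 1/5, -1/6, 1/7, …
f∘r: x↦r, Dx↦Dx/r' in L_f ⇒ L₀.
L = (4·x + 4·x^2)·Dx + (1 + 4·x + 6·x^2 + 4·x^3)·Dx^2  (order 2).
h: a_k = 0, 2, 0, -4/3, 2, -8/5, 0, 16/7, …
ICs: h(0) = 0, h′(0) = 2.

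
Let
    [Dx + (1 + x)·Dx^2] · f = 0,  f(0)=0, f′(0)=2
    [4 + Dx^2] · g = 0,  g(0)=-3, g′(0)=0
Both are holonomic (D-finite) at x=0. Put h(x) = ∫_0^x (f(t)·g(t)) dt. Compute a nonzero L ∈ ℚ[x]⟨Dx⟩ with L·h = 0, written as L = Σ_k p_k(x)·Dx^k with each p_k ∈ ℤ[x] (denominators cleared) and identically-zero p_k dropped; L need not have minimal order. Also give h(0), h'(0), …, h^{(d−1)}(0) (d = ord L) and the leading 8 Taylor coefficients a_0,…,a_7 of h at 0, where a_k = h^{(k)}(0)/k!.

L = (168 + 864·x + 1456·x^2 + 1024·x^3 + 256·x^4)·Dx + (112 + 368·x + 384·x^2 + 128·x^3)·Dx^2 + (102 + 464·x + 744·x^2 + 512·x^3 + 128·x^4)·Dx^3 + (28 + 92·x + 96·x^2 + 32·x^3)·Dx^4 + (15 + 62·x + 95·x^2 + 64·x^3 + 16·x^4)·Dx^5  (order 5).
h: a_k = 0, 0, -3, 1, 5/2, -9/10, -1/5, 0, …
ICs: h(0) = 0, h′(0) = 0, h′′(0) = -6, h′′′(0) = 6, h′′′′(0) = 60.

f: a_k = 0, 2, -1, 2/3, -1/2, 2/5, -1/3, 2/7, …
g: a_k = -3, 0, 6, 0, -2, 0, 4/15, 0, …
h₀=f·g: eliminate ⇒ L₀, order ≤ 2·2.
h=∫h₀ ⇒ L = L₀·Dx.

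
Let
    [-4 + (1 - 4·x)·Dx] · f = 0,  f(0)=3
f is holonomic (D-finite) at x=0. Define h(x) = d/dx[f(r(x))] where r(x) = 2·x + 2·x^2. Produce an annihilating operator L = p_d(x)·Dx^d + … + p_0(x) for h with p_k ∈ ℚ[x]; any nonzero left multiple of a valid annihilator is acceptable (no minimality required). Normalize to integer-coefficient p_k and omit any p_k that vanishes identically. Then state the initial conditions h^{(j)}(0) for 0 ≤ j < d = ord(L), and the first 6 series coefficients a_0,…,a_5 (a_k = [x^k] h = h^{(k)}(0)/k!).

f: a_k = 3, 12, 48, 192, 768, 3072, …
f∘r: x↦r, Dx↦Dx/r' in L_f ⇒ L₀.
Differentiate: ansatz ord ≤ ord L₀ ⇒ L.
L = (18 + 48·x + 48·x^2) + (-1 + 6·x + 24·x^2 + 16·x^3)·Dx  (order 1).
h: a_k = 24, 432, 5760, 68352, 760320, 8119296, …
ICs: h(0) = 24.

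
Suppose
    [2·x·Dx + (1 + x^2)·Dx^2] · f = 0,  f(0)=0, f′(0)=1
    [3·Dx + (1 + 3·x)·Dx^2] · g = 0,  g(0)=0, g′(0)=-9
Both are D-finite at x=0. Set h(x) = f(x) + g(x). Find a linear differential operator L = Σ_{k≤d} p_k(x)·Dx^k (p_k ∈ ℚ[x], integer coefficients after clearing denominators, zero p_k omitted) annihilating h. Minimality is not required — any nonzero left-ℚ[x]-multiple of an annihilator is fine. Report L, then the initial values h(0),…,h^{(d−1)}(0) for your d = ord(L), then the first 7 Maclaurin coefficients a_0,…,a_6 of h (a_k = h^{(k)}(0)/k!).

L = (-6 - 54·x + 18·x^2 + 18·x^3)·Dx + (-20 - 12·x - 48·x^2 + 36·x^3 + 36·x^4)·Dx^2 + (-3 - 7·x + 6·x^2 + 2·x^3 + 9·x^4 + 9·x^5)·Dx^3  (order 3).
h: a_k = 0, -8, 27/2, -82/3, 243/4, -728/5, 729/2, …
ICs: h(0) = 0, h′(0) = -8, h′′(0) = 27.

f: a_k = 0, 1, 0, -1/3, 0, 1/5, 0, …
g: a_k = 0, -9, 27/2, -27, 243/4, -729/5, 729/2, …
Weyl lclm of L_f,L_g ⇒ L₀ (ord ≤ 4).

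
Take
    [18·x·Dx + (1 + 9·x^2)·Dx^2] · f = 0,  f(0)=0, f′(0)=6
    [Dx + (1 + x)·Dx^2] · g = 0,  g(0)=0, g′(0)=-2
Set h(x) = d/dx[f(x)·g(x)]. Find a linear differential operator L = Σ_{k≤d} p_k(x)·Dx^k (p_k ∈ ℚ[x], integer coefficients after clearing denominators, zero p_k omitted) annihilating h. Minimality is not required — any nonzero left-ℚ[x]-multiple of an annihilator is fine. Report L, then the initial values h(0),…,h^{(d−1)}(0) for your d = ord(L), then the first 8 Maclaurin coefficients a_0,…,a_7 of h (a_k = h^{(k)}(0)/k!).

f: a_k = 0, 6, 0, -18, 0, 486/5, 0, -4374/7, …
g: a_k = 0, -2, 1, -2/3, 1/2, -2/5, 1/3, -2/7, …
Sym-product of L_f,L_g gives L₀ (≤ ord 4).
Differentiate: ansatz ord ≤ ord L₀ ⇒ L.
L = (1368 + 2700·x + 37584·x^2 + 95580·x^3 + 87480·x^4 + 37908·x^5 + 26244·x^7) + (1298 + 9180·x + 54612·x^2 + 194724·x^3 + 324000·x^4 + 271188·x^5 + 102060·x^6 + 78732·x^7 + 91854·x^8)·Dx + (76 + 2848·x + 12096·x^2 + 43992·x^3 + 117288·x^4 + 173016·x^5 + 139968·x^6 + 75816·x^7 + 78732·x^8 + 52488·x^9)·Dx^2 + (37 + 146·x + 901·x^2 + 2808·x^3 + 7362·x^4 + 15228·x^5 + 21546·x^6 + 17496·x^7 + 12393·x^8 + 13122·x^9 + 6561·x^10)·Dx^3  (order 3).
h: a_k = 0, -24, 18, 128, -75, -5544/5, 3157/5, 47616/5, …
ICs: h(0) = 0, h′(0) = -24, h′′(0) = 36.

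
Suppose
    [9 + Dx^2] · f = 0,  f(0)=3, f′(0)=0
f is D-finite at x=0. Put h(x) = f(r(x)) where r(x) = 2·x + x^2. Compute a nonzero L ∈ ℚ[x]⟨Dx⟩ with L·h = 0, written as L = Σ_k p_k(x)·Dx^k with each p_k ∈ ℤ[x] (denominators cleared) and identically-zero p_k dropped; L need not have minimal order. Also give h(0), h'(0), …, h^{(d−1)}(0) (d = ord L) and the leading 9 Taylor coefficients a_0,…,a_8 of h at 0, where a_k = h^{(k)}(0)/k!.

L = (36 + 108·x + 108·x^2 + 36·x^3) - Dx + (1 + x)·Dx^2  (order 2).
h: a_k = 3, 0, -54, -54, 297/2, 324, 243/5, -2511/5, -166293/280, …
ICs: h(0) = 3, h′(0) = 0.

f: a_k = 3, 0, -27/2, 0, 81/8, 0, -243/80, 0, 2187/4480, …
Change of var in L_f (x↦r) gives L₀.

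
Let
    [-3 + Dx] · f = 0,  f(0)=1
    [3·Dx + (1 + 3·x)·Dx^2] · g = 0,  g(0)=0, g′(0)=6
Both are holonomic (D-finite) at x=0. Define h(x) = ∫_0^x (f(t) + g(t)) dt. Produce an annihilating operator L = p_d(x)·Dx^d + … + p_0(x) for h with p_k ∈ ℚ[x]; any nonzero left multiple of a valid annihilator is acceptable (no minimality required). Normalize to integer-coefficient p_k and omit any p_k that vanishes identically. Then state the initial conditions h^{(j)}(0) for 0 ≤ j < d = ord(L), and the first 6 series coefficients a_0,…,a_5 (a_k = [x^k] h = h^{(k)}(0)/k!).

f: a_k = 1, 3, 9/2, 9/2, 27/8, 81/40, …
g: a_k = 0, 6, -9, 18, -81/2, 486/5, …
Weyl lclm of L_f,L_g ⇒ L₀ (ord ≤ 3).
∫: right-multiply L₀ by Dx.
L = (-27 - 27·x)·Dx^2 + (3 - 18·x - 27·x^2)·Dx^3 + (2 + 9·x + 9·x^2)·Dx^4  (order 4).
h: a_k = 0, 1, 9/2, -3/2, 45/8, -297/40, …
ICs: h(0) = 0, h′(0) = 1, h′′(0) = 9, h′′′(0) = -9.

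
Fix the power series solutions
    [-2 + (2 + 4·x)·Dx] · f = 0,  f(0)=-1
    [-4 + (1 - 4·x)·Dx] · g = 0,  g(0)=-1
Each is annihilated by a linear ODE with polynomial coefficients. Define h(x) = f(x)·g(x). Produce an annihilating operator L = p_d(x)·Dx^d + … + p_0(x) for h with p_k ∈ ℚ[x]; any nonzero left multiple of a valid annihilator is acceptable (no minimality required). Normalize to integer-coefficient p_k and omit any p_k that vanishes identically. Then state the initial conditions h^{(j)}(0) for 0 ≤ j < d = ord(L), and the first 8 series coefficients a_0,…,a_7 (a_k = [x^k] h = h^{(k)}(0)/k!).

L = (5 + 4·x) + (-1 + 2·x + 8·x^2)·Dx  (order 1).
h: a_k = 1, 5, 39/2, 157/2, 2507/8, 10035/8, 80259/16, 321069/16, …
ICs: h(0) = 1.

f: a_k = -1, -1, 1/2, -1/2, 5/8, -7/8, 21/16, -33/16, …
g: a_k = -1, -4, -16, -64, -256, -1024, -4096, -16384, …
Product ⇒ symmetric product L₀, ord ≤ 1.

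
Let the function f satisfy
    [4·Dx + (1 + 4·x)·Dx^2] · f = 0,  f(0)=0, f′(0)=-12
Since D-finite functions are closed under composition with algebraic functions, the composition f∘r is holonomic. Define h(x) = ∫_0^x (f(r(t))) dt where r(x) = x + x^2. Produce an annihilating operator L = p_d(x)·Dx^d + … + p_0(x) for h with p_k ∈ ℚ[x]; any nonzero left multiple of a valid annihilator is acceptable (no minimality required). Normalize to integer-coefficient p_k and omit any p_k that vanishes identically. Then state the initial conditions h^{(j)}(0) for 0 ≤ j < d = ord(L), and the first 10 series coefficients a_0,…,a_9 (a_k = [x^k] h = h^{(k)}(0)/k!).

L = 2·Dx^2 + (1 + 2·x)·Dx^3  (order 3).
h: a_k = 0, 0, -6, 4, -4, 24/5, -32/5, 64/7, -96/7, 64/3, …
ICs: h(0) = 0, h′(0) = 0, h′′(0) = -12.

f: a_k = 0, -12, 24, -64, 192, -3072/5, 2048, -49152/7, 24576, -262144/3, …
Change of var in L_f (x↦r) gives L₀.
h=∫₀ˣh₀: take L = L₀·Dx.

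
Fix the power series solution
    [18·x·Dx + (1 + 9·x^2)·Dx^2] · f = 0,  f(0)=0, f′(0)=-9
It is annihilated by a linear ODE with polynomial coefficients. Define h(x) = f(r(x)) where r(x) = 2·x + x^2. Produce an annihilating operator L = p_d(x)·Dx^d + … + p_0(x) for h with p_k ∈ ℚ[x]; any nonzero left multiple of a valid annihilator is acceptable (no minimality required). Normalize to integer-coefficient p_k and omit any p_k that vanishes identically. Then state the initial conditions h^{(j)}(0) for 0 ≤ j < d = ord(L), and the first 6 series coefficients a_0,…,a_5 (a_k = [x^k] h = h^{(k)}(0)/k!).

L = (-1 + 72·x + 144·x^2 + 108·x^3 + 27·x^4)·Dx + (1 + x + 36·x^2 + 72·x^3 + 45·x^4 + 9·x^5)·Dx^2  (order 2).
h: a_k = 0, -18, -9, 216, 324, -22518/5, …
ICs: h(0) = 0, h′(0) = -18.

f: a_k = 0, -9, 0, 27, 0, -729/5, …
Change of var in L_f (x↦r) gives L₀.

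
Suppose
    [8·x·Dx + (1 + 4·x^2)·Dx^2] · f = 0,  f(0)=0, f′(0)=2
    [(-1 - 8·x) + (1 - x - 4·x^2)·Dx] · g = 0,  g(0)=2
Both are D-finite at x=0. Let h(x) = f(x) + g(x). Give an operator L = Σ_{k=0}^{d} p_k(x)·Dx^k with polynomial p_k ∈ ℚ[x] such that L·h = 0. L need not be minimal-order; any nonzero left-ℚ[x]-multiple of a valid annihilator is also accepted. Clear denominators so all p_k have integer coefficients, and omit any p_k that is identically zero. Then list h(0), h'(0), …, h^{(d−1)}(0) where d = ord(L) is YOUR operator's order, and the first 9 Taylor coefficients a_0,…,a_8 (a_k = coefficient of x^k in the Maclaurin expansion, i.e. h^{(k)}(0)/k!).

L = (40 - 160·x - 2272·x^2 - 4608·x^3 - 16896·x^4 - 6144·x^6)·Dx + (-31 - 264·x - 364·x^2 - 2208·x^3 - 4160·x^4 - 12800·x^5 - 768·x^6 - 6144·x^7)·Dx^2 + (5 + 11·x + 80·x^2 - 116·x^3 - 80·x^4 - 704·x^5 - 1536·x^6 - 256·x^7 - 1024·x^8)·Dx^3  (order 3).
h: a_k = 2, 4, 10, 46/3, 58, 682/5, 362, 6046/7, 2330, …
ICs: h(0) = 2, h′(0) = 4, h′′(0) = 20.

f: a_k = 0, 2, 0, -8/3, 0, 32/5, 0, -128/7, 0, …
g: a_k = 2, 2, 10, 18, 58, 130, 362, 882, 2330, …
Sum ⇒ L₀ = lclm(L_f,L_g) in ℚ(x)⟨Dx⟩.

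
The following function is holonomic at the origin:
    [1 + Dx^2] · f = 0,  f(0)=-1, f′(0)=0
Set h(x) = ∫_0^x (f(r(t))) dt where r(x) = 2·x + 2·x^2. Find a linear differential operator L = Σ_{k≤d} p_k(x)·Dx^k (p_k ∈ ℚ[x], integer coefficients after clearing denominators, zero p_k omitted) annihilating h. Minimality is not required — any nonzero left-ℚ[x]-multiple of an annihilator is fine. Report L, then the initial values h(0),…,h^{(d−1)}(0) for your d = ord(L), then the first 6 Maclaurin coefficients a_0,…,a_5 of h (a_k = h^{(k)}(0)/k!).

L = (4 + 24·x + 48·x^2 + 32·x^3)·Dx - 2·Dx^2 + (1 + 2·x)·Dx^3  (order 3).
h: a_k = 0, -1, 0, 2/3, 1, 4/15, …
ICs: h(0) = 0, h′(0) = -1, h′′(0) = 0.

f: a_k = -1, 0, 1/2, 0, -1/24, 0, …
L₀ from L_f via x↦r, Dx↦r'^{-1}Dx.
h=∫h₀ ⇒ L = L₀·Dx.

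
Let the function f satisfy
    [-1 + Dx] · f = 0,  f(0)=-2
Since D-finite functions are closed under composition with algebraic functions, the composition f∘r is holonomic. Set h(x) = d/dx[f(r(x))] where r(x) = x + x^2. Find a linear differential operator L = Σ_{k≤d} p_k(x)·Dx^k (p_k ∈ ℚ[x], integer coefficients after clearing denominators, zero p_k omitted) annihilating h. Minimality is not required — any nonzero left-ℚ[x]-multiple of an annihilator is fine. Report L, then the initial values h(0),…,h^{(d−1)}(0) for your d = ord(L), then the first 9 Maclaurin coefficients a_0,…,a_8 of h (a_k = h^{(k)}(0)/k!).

L = (3 + 4·x + 4·x^2) + (-1 - 2·x)·Dx  (order 1).
h: a_k = -2, -6, -7, -25/3, -27/4, -331/60, -1303/360, -1979/840, -5357/4032, …
ICs: h(0) = -2.

f: a_k = -2, -2, -1, -1/3, -1/12, -1/60, -1/360, -1/2520, -1/20160, …
Change of var in L_f (x↦r) gives L₀.
h=h₀': d/dx-closure on L₀ ⇒ L.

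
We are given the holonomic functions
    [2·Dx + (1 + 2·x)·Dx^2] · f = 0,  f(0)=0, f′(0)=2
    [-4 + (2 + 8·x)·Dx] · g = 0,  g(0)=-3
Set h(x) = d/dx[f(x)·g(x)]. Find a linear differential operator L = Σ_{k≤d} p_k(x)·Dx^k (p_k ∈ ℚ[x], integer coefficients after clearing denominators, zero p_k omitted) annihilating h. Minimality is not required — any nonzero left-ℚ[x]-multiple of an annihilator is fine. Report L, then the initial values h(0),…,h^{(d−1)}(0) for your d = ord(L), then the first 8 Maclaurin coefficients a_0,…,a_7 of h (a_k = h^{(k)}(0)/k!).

L = (2 + 16·x + 8·x^2) + (7 + 54·x + 120·x^2 + 64·x^3)·Dx + (1 + 11·x + 42·x^2 + 64·x^3 + 32·x^4)·Dx^2  (order 2).
h: a_k = -6, -12, 48, -160, 524, -8712/5, 29664/5, -724224/35, …
ICs: h(0) = -6, h′(0) = -12.

f: a_k = 0, 2, -2, 8/3, -4, 32/5, -32/3, 128/7, …
g: a_k = -3, -6, 6, -12, 30, -84, 252, -792, …
h₀=f·g: eliminate ⇒ L₀, order ≤ 2·1.
h=h₀': d/dx-closure on L₀ ⇒ L.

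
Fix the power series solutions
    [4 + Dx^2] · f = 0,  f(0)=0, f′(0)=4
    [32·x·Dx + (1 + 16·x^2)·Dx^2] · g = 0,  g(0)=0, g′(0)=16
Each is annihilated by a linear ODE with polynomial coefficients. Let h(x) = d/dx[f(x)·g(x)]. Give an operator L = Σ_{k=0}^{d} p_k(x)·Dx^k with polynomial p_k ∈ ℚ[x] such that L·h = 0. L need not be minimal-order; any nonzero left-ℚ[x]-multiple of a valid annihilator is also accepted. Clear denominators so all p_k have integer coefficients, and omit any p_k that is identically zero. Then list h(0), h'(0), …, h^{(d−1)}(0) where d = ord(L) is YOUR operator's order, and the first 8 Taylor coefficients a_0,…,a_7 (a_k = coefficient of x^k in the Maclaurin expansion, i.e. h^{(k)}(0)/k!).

f: a_k = 0, 4, 0, -8/3, 0, 8/15, 0, -16/315, …
g: a_k = 0, 16, 0, -256/3, 0, 4096/5, 0, -65536/7, …
f·g: L₀ = L_f ⊗_s L_g, ord ≤ 2·2.
h=h₀': d/dx-closure on L₀ ⇒ L.
L = (62288 + 2213376·x^2 + 73428992·x^4 + 58982400·x^6 + 3145728·x^8 - 167772160·x^10 + 268435456·x^12) + (35072·x + 2871296·x^3 + 39976960·x^5 + 52428800·x^7 + 83886080·x^9 + 268435456·x^11)·Dx + (15912 + 579328·x^2 + 18954240·x^4 + 19529728·x^6 + 9961472·x^8 - 16777216·x^10 + 134217728·x^12)·Dx^2 + (8768·x + 717824·x^3 + 9994240·x^5 + 13107200·x^7 + 20971520·x^9 + 67108864·x^11)·Dx^3 + (85 + 6496·x^2 + 149248·x^4 + 1196032·x^6 + 2293760·x^8 + 6291456·x^10 + 16777216·x^12)·Dx^4  (order 4).
h: a_k = 0, 128, 0, -1536, 0, 63232/3, 0, -317440, …
ICs: h(0) = 0, h′(0) = 128, h′′(0) = 0, h′′′(0) = -9216.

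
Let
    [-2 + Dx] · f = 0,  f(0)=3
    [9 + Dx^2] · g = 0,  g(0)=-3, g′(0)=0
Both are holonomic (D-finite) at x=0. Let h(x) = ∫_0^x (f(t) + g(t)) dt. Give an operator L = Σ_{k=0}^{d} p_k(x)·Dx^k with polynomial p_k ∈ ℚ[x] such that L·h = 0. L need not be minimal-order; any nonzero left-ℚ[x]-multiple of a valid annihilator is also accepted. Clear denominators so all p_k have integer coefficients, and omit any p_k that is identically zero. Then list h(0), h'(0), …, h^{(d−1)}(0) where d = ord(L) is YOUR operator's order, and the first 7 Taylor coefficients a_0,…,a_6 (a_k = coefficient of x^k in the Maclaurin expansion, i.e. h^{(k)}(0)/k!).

f: a_k = 3, 6, 6, 4, 2, 4/5, 4/15, …
g: a_k = -3, 0, 27/2, 0, -81/8, 0, 243/80, …
Sum ⇒ L₀ = lclm(L_f,L_g) in ℚ(x)⟨Dx⟩.
h=∫₀ˣh₀: take L = L₀·Dx.
L = -18·Dx + 9·Dx^2 - 2·Dx^3 + Dx^4  (order 4).
h: a_k = 0, 0, 3, 13/2, 1, -13/8, 2/15, …
ICs: h(0) = 0, h′(0) = 0, h′′(0) = 6, h′′′(0) = 39.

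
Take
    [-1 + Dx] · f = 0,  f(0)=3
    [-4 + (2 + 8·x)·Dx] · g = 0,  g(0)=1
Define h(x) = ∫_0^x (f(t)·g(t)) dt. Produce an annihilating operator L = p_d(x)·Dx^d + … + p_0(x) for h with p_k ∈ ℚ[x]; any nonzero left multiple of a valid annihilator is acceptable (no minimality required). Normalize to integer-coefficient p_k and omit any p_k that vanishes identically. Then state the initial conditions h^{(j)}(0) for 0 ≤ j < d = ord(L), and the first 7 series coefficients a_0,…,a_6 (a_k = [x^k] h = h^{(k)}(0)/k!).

L = (-3 - 4·x)·Dx + (1 + 4·x)·Dx^2  (order 2).
h: a_k = 0, 3, 9/2, 1/2, 19/8, -159/40, 2371/240, …
ICs: h(0) = 0, h′(0) = 3.

f: a_k = 3, 3, 3/2, 1/2, 1/8, 1/40, 1/240, …
g: a_k = 1, 2, -2, 4, -10, 28, -84, …
L₀ := L_f ⊗_s L_g (sym. prod.), ord ≤ 1.
∫: right-multiply L₀ by Dx.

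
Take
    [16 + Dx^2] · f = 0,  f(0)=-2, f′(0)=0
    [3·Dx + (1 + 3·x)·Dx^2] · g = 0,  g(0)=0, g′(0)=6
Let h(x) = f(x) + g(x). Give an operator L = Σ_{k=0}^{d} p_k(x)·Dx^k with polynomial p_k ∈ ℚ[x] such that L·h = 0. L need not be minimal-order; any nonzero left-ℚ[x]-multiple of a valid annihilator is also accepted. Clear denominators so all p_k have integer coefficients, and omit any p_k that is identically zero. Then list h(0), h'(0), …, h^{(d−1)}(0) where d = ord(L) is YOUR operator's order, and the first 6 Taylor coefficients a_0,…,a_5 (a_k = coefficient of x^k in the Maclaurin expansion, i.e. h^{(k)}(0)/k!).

L = (1680 + 2304·x + 3456·x^2)·Dx + (272 + 1584·x + 3456·x^2 + 3456·x^3)·Dx^2 + (105 + 144·x + 216·x^2)·Dx^3 + (17 + 99·x + 216·x^2 + 216·x^3)·Dx^4  (order 4).
h: a_k = -2, 6, 7, 18, -371/6, 486/5, …
ICs: h(0) = -2, h′(0) = 6, h′′(0) = 14, h′′′(0) = 108.

f: a_k = -2, 0, 16, 0, -64/3, 0, …
g: a_k = 0, 6, -9, 18, -81/2, 486/5, …
Sum ⇒ L₀ = lclm(L_f,L_g) in ℚ(x)⟨Dx⟩.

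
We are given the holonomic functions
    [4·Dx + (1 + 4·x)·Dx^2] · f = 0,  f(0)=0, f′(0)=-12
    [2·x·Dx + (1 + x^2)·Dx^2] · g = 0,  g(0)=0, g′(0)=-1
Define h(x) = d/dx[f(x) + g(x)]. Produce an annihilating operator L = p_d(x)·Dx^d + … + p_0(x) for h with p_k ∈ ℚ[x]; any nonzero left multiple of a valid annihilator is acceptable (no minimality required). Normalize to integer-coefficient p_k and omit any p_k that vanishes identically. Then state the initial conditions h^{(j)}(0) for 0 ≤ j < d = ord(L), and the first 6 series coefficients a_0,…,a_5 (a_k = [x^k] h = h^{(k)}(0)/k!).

L = (-4 - 48·x + 12·x^2 + 16·x^3) + (-17 - 8·x - 45·x^2 + 24·x^3 + 32·x^4)·Dx + (-2 - 7·x + 4·x^2 + x^3 + 6·x^4 + 8·x^5)·Dx^2  (order 2).
h: a_k = -13, 48, -191, 768, -3073, 12288, …
ICs: h(0) = -13, h′(0) = 48.

f: a_k = 0, -12, 24, -64, 192, -3072/5, …
g: a_k = 0, -1, 0, 1/3, 0, -1/5, …
Sum ⇒ L₀ = lclm(L_f,L_g) in ℚ(x)⟨Dx⟩.
h=h₀': d/dx-closure on L₀ ⇒ L.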